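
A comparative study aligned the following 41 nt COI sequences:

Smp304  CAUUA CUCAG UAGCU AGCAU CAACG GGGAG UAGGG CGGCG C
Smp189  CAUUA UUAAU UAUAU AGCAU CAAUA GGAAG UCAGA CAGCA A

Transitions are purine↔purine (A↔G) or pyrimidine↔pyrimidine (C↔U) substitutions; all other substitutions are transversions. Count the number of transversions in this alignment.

6

Mismatches occur at site 6 (C↔U, transition), site 8 (C↔A, transversion), site 10 (G↔U, transversion), site 13 (G↔U, transversion), site 14 (C↔A, transversion), site 24 (C↔U, transition), site 25 (G↔A, transition), site 28 (G↔A, transition), site 32 (A↔C, transversion), site 33 (G↔A, transition), site 35 (G↔A, transition), site 37 (G↔A, transition), site 40 (G↔A, transition), site 41 (C↔A, transversion).
Of the 14 differences, 8 transitions and 6 transversions, so the answer is 6.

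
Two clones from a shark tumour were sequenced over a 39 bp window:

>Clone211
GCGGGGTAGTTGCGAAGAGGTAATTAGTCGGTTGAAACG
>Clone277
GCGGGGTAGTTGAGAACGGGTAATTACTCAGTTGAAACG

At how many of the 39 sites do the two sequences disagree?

5

The sequences differ at positions 13 (C/A), 17 (G/C), 18 (A/G), 27 (G/C), 30 (G/A).
That gives 5 mismatches out of 39 aligned sites, so the Hamming distance is 5.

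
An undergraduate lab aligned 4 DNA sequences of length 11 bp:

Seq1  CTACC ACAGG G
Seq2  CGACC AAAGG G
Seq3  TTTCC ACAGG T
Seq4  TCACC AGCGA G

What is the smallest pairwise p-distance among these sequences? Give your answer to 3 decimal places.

0.182

Pairwise Hamming distances:
  Seq1 vs Seq2: 2
  Seq1 vs Seq3: 3
  Seq1 vs Seq4: 5
  Seq2 vs Seq3: 5
  Seq2 vs Seq4: 5
  Seq3 vs Seq4: 6
The smallest is 2 mismatches, between Seq1 and Seq2; p = 2/11 = 0.182.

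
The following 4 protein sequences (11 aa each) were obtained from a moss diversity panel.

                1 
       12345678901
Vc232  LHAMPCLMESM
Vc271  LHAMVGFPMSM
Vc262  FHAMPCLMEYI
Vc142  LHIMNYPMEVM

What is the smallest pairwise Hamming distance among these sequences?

Pairwise Hamming distances:
  Vc232 vs Vc271: 5
  Vc232 vs Vc262: 3
  Vc232 vs Vc142: 5
  Vc271 vs Vc262: 8
  Vc271 vs Vc142: 7
  Vc262 vs Vc142: 7
The smallest is 3, between Vc232 and Vc262.

3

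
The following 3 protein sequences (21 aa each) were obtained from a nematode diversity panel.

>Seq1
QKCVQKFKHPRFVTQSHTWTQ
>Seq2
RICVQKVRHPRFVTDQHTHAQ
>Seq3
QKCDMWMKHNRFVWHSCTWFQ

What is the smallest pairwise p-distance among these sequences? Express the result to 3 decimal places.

0.381

Pairwise Hamming distances:
  Seq1 vs Seq2: 8
  Seq1 vs Seq3: 9
  Seq2 vs Seq3: 14
The smallest is 8 mismatches, between Seq1 and Seq2; p = 8/21 = 0.381.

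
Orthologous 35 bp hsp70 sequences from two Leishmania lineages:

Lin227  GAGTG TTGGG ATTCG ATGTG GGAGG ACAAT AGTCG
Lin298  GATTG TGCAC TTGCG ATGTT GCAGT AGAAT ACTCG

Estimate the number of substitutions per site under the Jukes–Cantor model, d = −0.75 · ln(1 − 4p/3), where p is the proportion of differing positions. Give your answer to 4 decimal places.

0.4582

Differing sites — 3:G/T; 7:T/G; 8:G/C; 9:G/A; 10:G/C; 11:A/T; 13:T/G; 20:G/T; 22:G/C; 25:G/T; 27:C/G; 32:G/C.
p = 12/35 = 0.342857.
d = −0.75 · ln(1 − (4/3)·0.342857) = −0.75 · ln(0.542857) = −0.75 · (-0.610909) = 0.4582.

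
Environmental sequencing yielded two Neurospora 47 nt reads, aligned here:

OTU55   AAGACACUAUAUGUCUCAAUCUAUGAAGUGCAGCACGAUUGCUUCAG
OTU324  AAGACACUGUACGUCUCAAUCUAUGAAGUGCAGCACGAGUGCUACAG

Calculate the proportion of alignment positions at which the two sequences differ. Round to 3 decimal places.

The sequences differ at positions 9 (A/G), 12 (U/C), 39 (U/G), 44 (U/A).
There are 4 differences over 47 sites, so p = 4/47 = 0.085.

0.085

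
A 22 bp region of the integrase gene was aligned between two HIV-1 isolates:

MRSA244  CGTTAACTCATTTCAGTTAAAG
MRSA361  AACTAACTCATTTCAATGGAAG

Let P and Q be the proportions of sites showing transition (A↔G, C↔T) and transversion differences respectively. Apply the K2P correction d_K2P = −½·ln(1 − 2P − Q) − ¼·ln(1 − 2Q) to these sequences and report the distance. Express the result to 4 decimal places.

0.3532

Differing sites — 1:C/A (Tv); 2:G/A (Ti); 3:T/C (Ti); 16:G/A (Ti); 18:T/G (Tv); 19:A/G (Ti).
Of the 6 differences, 4 transitions and 2 transversions over 22 sites: P = 4/22 = 0.181818, Q = 2/22 = 0.090909.
d = −0.5·ln(0.545455) − 0.25·ln(0.818182) = −0.5·(-0.606135) − 0.25·(-0.200670) = 0.3532.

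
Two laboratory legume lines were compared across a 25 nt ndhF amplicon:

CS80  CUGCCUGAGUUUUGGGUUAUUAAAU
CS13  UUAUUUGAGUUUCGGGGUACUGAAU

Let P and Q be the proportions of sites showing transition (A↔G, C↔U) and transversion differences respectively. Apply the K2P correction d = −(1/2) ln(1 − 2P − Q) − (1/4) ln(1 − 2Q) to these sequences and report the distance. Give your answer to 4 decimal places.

0.4790

The sequences differ at positions 1 (C/U, transition), 3 (G/A, transition), 4 (C/U, transition), 5 (C/U, transition), 13 (U/C, transition), 17 (U/G, transversion), 20 (U/C, transition), 22 (A/G, transition).
Of the 8 differences, 7 transitions and 1 transversion over 25 sites: P = 7/25 = 0.280000, Q = 1/25 = 0.040000.
d = −0.5·ln(0.400000) − 0.25·ln(0.920000) = −0.5·(-0.916291) − 0.25·(-0.083382) = 0.4790.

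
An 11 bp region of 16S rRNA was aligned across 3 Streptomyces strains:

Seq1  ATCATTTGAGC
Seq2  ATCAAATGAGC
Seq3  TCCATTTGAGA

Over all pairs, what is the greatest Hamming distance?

Pairwise Hamming distances:
  Seq1 vs Seq2: 2
  Seq1 vs Seq3: 3
  Seq2 vs Seq3: 5
The largest is 5, between Seq2 and Seq3.

5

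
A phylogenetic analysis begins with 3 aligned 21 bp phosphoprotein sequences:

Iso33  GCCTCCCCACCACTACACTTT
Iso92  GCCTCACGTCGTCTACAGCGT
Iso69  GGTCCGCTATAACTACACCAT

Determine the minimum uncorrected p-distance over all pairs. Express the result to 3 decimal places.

Pairwise Hamming distances:
  Iso33 vs Iso92: 8
  Iso33 vs Iso69: 9
  Iso92 vs Iso69: 11
The smallest is 8 mismatches, between Iso33 and Iso92; p = 8/21 = 0.381.

0.381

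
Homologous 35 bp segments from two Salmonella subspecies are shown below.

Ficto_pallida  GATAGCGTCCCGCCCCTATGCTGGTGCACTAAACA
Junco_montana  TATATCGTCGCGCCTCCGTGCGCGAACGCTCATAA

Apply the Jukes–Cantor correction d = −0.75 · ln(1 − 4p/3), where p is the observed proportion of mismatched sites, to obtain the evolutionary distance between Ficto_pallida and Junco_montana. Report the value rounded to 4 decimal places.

0.5716

Differing sites — 1:G/T; 5:G/T; 10:C/G; 15:C/T; 17:T/C; 18:A/G; 22:T/G; 23:G/C; 25:T/A; 26:G/A; 28:A/G; 31:A/C; 33:A/T; 34:C/A.
p = 14/35 = 0.400000.
d = −0.75 · ln(1 − (4/3)·0.400000) = −0.75 · ln(0.466667) = −0.75 · (-0.762139) = 0.5716.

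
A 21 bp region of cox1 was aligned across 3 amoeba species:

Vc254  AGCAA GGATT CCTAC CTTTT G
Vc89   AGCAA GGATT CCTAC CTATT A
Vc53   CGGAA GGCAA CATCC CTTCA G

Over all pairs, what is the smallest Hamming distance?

2

Pairwise Hamming distances:
  Vc254 vs Vc89: 2
  Vc254 vs Vc53: 9
  Vc89 vs Vc53: 11
The smallest is 2, between Vc254 and Vc89.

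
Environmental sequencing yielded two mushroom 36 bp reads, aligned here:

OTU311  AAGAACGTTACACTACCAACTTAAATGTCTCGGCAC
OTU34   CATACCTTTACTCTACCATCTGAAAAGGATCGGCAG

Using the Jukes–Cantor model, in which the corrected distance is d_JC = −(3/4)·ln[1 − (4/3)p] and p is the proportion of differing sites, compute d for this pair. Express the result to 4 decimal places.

0.3924

Differing sites — 1:A/C; 3:G/T; 5:A/C; 7:G/T; 12:A/T; 19:A/T; 22:T/G; 26:T/A; 28:T/G; 29:C/A; 36:C/G.
p = 11/36 = 0.305556.
d = −0.75 · ln(1 − (4/3)·0.305556) = −0.75 · ln(0.592592) = −0.75 · (-0.523249) = 0.3924.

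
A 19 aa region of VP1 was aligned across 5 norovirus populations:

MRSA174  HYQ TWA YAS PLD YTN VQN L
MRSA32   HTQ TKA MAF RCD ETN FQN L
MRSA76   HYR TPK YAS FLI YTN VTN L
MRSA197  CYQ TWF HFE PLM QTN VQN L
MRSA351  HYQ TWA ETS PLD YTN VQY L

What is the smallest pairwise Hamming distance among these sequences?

3

Pairwise Hamming distances:
  MRSA174 vs MRSA32: 8
  MRSA174 vs MRSA76: 6
  MRSA174 vs MRSA197: 7
  MRSA174 vs MRSA351: 3
  MRSA32 vs MRSA76: 12
  MRSA32 vs MRSA197: 12
  MRSA32 vs MRSA351: 10
  MRSA76 vs MRSA197: 11
  MRSA76 vs MRSA351: 9
  MRSA197 vs MRSA351: 8
The smallest is 3, between MRSA174 and MRSA351.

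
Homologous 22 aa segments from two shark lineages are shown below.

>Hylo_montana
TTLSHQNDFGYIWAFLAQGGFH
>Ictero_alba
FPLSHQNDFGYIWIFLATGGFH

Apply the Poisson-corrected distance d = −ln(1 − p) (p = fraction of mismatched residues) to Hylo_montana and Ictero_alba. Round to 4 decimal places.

Differing sites — 1:T/F; 2:T/P; 14:A/I; 18:Q/T.
p = 4/22 = 0.181818.
d = −ln(1 − 0.181818) = −ln(0.818182) = 0.2007.

0.2007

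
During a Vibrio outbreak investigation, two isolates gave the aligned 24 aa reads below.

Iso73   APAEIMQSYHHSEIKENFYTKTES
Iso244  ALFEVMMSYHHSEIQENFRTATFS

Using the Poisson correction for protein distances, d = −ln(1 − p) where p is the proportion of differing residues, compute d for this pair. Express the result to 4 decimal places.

0.4055

The sequences differ at positions 2 (P/L), 3 (A/F), 5 (I/V), 7 (Q/M), 15 (K/Q), 19 (Y/R), 21 (K/A), 23 (E/F).
p = 8/24 = 0.333333.
d = −ln(1 − 0.333333) = −ln(0.666667) = 0.4055.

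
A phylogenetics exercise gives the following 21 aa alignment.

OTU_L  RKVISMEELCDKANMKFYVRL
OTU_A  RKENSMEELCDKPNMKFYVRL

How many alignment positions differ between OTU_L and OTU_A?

3

Mismatches occur at site 3 (V→E), site 4 (I→N), site 13 (A→P).
That gives 3 mismatches out of 21 aligned sites, so the Hamming distance is 3.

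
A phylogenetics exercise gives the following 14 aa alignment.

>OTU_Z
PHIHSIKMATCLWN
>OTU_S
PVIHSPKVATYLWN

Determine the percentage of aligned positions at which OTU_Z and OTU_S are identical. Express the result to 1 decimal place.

Differing sites — 2:H/V; 6:I/P; 8:M/V; 11:C/Y.
10 of the 14 sites match, so the percent identity is 10/14 × 100 = 71.4%.

71.4%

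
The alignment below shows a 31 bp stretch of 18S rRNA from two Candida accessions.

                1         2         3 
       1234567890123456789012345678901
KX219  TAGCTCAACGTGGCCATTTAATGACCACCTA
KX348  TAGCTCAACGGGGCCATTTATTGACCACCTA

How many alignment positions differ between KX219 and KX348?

2

Differing sites — 11:T/G; 21:A/T.
That gives 2 mismatches out of 31 aligned sites, so the Hamming distance is 2.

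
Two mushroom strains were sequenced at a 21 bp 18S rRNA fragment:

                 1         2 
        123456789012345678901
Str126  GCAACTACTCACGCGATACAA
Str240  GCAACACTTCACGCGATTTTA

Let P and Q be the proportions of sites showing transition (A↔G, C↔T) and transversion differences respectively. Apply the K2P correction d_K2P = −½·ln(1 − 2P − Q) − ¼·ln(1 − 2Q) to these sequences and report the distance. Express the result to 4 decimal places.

0.3597

Differing sites — 6:T/A (Tv); 7:A/C (Tv); 8:C/T (Ti); 18:A/T (Tv); 19:C/T (Ti); 20:A/T (Tv).
Of the 6 differences, 2 transitions and 4 transversions over 21 sites: P = 2/21 = 0.095238, Q = 4/21 = 0.190476.
d = −0.5·ln(0.619048) − 0.25·ln(0.619048) = −0.5·(-0.479572) − 0.25·(-0.479572) = 0.3597.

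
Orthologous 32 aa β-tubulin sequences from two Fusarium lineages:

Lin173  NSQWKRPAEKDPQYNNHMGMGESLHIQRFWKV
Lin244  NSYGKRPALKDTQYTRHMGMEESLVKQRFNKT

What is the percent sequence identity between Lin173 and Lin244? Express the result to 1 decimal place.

65.6%

Mismatches occur at site 3 (Q→Y), site 4 (W→G), site 9 (E→L), site 12 (P→T), site 15 (N→T), site 16 (N→R), site 21 (G→E), site 25 (H→V), site 26 (I→K), site 30 (W→N), site 32 (V→T).
21 of the 32 sites match, so the percent identity is 21/32 × 100 = 65.6%.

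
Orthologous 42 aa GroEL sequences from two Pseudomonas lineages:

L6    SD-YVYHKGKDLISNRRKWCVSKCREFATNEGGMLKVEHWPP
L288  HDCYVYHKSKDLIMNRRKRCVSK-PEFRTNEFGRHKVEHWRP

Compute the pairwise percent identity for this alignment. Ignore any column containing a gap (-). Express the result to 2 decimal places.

Excluding the 2 gap columns leaves 40 comparable sites.
Differing sites — 1:S/H; 9:G/S; 14:S/M; 19:W/R; 25:R/P; 28:A/R; 32:G/F; 34:M/R; 35:L/H; 41:P/R.
30 of the 40 comparable sites match, so the percent identity is 30/40 × 100 = 75.00%.

75.00%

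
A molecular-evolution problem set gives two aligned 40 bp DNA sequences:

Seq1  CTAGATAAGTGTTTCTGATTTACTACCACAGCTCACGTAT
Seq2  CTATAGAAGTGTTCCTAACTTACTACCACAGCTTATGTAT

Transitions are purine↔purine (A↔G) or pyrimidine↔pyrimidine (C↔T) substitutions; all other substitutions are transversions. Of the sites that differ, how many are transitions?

5

The sequences differ at positions 4 (G/T, transversion), 6 (T/G, transversion), 14 (T/C, transition), 17 (G/A, transition), 19 (T/C, transition), 34 (C/T, transition), 36 (C/T, transition).
Of the 7 differences, 5 transitions and 2 transversions, so the answer is 5.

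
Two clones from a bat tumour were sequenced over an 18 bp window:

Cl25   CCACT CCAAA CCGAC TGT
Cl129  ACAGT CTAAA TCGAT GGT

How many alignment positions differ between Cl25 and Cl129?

6

Differing sites — 1:C/A; 4:C/G; 7:C/T; 11:C/T; 15:C/T; 16:T/G.
That gives 6 mismatches out of 18 aligned sites, so the Hamming distance is 6.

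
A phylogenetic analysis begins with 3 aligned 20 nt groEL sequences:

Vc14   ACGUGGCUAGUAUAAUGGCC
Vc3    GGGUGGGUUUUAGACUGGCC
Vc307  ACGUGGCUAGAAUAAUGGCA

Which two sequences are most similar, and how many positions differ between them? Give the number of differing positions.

2

Pairwise Hamming distances:
  Vc14 vs Vc3: 7
  Vc14 vs Vc307: 2
  Vc3 vs Vc307: 9
The smallest is 2, between Vc14 and Vc307.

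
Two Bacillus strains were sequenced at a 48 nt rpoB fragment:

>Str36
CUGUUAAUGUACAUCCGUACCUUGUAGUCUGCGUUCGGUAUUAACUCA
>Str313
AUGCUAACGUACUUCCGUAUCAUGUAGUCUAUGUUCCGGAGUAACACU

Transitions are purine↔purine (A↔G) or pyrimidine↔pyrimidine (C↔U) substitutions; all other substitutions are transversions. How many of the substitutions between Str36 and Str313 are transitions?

The sequences differ at positions 1 (C/A, transversion), 4 (U/C, transition), 8 (U/C, transition), 13 (A/U, transversion), 20 (C/U, transition), 22 (U/A, transversion), 31 (G/A, transition), 32 (C/U, transition), 37 (G/C, transversion), 39 (U/G, transversion), 41 (U/G, transversion), 46 (U/A, transversion), 48 (A/U, transversion).
Of the 13 differences, 5 transitions and 8 transversions, so the answer is 5.

5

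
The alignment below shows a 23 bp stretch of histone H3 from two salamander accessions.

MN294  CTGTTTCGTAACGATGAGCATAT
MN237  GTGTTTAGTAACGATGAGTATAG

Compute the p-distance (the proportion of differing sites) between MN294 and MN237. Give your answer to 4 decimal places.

Differing sites — 1:C/G; 7:C/A; 19:C/T; 23:T/G.
There are 4 differences over 23 sites, so p = 4/23 = 0.1739.

0.1739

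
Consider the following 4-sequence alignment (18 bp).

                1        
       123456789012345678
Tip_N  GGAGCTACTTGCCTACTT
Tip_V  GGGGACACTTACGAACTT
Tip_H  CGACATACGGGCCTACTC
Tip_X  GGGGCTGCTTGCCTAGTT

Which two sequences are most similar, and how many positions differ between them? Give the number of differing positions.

3

Pairwise Hamming distances:
  Tip_N vs Tip_V: 6
  Tip_N vs Tip_H: 6
  Tip_N vs Tip_X: 3
  Tip_V vs Tip_H: 10
  Tip_V vs Tip_X: 7
  Tip_H vs Tip_X: 9
The smallest is 3, between Tip_N and Tip_X.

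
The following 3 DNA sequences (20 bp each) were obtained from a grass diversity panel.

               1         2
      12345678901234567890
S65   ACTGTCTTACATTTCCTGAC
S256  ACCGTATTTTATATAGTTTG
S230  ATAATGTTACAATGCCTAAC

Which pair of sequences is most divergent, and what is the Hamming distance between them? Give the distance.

Pairwise Hamming distances:
  S65 vs S256: 10
  S65 vs S230: 7
  S256 vs S230: 14
The largest is 14, between S256 and S230.

14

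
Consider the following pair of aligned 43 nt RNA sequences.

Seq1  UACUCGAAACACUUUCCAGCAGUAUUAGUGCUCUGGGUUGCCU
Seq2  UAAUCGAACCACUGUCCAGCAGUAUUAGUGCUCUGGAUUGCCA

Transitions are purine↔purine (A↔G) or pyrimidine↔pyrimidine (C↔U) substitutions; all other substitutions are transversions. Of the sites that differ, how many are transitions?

The sequences differ at positions 3 (C/A, transversion), 9 (A/C, transversion), 14 (U/G, transversion), 37 (G/A, transition), 43 (U/A, transversion).
Of the 5 differences, 1 transition and 4 transversions, so the answer is 1.

1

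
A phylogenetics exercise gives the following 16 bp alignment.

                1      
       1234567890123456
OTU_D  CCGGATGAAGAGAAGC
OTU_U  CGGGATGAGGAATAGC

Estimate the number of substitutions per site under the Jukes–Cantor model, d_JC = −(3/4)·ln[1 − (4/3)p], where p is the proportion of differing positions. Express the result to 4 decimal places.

0.3041

Differing sites — 2:C/G; 9:A/G; 12:G/A; 13:A/T.
p = 4/16 = 0.250000.
d = −0.75 · ln(1 − (4/3)·0.250000) = −0.75 · ln(0.666667) = −0.75 · (-0.405465) = 0.3041.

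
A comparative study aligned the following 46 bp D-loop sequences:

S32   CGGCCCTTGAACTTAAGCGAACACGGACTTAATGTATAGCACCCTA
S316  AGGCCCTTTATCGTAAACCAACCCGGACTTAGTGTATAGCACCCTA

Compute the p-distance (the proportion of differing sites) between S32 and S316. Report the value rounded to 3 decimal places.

0.174

Differing sites — 1:C/A; 9:G/T; 11:A/T; 13:T/G; 17:G/A; 19:G/C; 23:A/C; 32:A/G.
There are 8 differences over 46 sites, so p = 8/46 = 0.174.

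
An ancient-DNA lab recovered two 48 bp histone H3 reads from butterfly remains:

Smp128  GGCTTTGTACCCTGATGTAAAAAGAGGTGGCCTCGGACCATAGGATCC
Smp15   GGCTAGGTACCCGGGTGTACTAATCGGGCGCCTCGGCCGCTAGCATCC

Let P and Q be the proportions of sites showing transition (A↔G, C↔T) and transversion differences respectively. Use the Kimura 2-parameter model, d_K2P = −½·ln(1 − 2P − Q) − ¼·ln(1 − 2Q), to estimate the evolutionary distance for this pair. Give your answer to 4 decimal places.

0.3824

The sequences differ at positions 5 (T/A, transversion), 6 (T/G, transversion), 13 (T/G, transversion), 15 (A/G, transition), 20 (A/C, transversion), 21 (A/T, transversion), 24 (G/T, transversion), 25 (A/C, transversion), 28 (T/G, transversion), 29 (G/C, transversion), 37 (A/C, transversion), 39 (C/G, transversion), 40 (A/C, transversion), 44 (G/C, transversion).
Of the 14 differences, 1 transition and 13 transversions over 48 sites: P = 1/48 = 0.020833, Q = 13/48 = 0.270833.
d = −0.5·ln(0.687501) − 0.25·ln(0.458334) = −0.5·(-0.374692) − 0.25·(-0.780157) = 0.3824.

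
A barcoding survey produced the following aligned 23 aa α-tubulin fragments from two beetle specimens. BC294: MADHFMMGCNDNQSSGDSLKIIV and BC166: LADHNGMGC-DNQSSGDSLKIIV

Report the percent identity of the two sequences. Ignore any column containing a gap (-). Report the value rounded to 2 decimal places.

86.36%

Excluding the 1 gap column leaves 22 comparable sites.
The sequences differ at positions 1 (M/L), 5 (F/N), 6 (M/G).
19 of the 22 comparable sites match, so the percent identity is 19/22 × 100 = 86.36%.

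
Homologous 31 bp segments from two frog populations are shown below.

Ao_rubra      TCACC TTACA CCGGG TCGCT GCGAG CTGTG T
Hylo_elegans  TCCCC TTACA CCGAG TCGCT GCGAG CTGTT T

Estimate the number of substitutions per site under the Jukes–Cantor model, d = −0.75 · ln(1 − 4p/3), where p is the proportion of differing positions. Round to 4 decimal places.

Differing sites — 3:A/C; 14:G/A; 30:G/T.
p = 3/31 = 0.096774.
d = −0.75 · ln(1 − (4/3)·0.096774) = −0.75 · ln(0.870968) = −0.75 · (-0.138150) = 0.1036.

0.1036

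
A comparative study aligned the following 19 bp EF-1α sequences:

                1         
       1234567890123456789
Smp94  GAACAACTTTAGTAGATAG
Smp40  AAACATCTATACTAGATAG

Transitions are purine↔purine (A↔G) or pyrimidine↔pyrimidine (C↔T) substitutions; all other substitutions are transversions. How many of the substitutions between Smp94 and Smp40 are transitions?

Differing sites — 1:G/A (Ti); 6:A/T (Tv); 9:T/A (Tv); 12:G/C (Tv).
Of the 4 differences, 1 transition and 3 transversions, so the answer is 1.

1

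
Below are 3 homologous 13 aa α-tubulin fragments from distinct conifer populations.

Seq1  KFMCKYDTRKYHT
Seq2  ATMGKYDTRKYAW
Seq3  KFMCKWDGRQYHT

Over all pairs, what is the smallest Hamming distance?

Pairwise Hamming distances:
  Seq1 vs Seq2: 5
  Seq1 vs Seq3: 3
  Seq2 vs Seq3: 8
The smallest is 3, between Seq1 and Seq3.

3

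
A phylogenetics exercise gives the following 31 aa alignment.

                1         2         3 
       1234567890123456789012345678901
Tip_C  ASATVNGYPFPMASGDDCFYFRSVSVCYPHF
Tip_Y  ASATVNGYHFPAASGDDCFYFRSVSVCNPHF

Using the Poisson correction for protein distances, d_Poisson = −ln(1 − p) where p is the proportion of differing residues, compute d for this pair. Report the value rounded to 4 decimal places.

Differing sites — 9:P/H; 12:M/A; 28:Y/N.
p = 3/31 = 0.096774.
d = −ln(1 − 0.096774) = −ln(0.903226) = 0.1018.

0.1018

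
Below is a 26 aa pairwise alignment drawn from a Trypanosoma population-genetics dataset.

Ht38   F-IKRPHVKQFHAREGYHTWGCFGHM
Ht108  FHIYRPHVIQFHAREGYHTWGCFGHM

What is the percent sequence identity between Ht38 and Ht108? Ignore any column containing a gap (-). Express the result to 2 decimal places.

Excluding the 1 gap column leaves 25 comparable sites.
Mismatches occur at site 4 (K→Y), site 9 (K→I).
23 of the 25 comparable sites match, so the percent identity is 23/25 × 100 = 92.00%.

92.00%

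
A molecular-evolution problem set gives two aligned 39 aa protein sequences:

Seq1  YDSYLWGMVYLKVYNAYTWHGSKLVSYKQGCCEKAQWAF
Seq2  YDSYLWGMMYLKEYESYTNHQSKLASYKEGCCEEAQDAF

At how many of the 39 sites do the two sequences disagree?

10

Mismatches occur at site 9 (V→M), site 13 (V→E), site 15 (N→E), site 16 (A→S), site 19 (W→N), site 21 (G→Q), site 25 (V→A), site 29 (Q→E), site 34 (K→E), site 37 (W→D).
That gives 10 mismatches out of 39 aligned sites, so the Hamming distance is 10.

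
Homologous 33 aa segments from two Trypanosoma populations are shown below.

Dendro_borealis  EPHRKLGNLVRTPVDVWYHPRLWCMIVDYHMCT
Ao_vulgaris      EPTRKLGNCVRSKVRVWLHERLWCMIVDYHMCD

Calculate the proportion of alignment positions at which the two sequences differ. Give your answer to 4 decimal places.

0.2424

Differing sites — 3:H/T; 9:L/C; 12:T/S; 13:P/K; 15:D/R; 18:Y/L; 20:P/E; 33:T/D.
There are 8 differences over 33 sites, so p = 8/33 = 0.2424.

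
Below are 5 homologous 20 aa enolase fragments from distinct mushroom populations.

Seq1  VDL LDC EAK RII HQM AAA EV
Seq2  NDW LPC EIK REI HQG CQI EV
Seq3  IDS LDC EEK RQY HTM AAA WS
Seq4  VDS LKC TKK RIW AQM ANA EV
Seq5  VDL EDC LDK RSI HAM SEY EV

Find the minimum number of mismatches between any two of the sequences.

7

Pairwise Hamming distances:
  Seq1 vs Seq2: 9
  Seq1 vs Seq3: 8
  Seq1 vs Seq4: 7
  Seq1 vs Seq5: 8
  Seq2 vs Seq3: 13
  Seq2 vs Seq4: 12
  Seq2 vs Seq5: 12
  Seq3 vs Seq4: 11
  Seq3 vs Seq5: 13
  Seq4 vs Seq5: 12
The smallest is 7, between Seq1 and Seq4.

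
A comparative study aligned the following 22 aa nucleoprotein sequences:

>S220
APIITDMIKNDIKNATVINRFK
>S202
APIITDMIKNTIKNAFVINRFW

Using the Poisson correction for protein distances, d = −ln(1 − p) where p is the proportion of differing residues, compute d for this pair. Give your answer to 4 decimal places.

Differing sites — 11:D/T; 16:T/F; 22:K/W.
p = 3/22 = 0.136364.
d = −ln(1 − 0.136364) = −ln(0.863636) = 0.1466.

0.1466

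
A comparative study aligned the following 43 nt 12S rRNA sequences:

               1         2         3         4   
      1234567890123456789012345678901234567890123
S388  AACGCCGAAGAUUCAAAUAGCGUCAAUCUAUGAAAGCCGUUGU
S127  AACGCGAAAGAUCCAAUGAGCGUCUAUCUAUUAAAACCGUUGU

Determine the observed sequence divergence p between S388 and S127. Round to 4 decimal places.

0.1860

The sequences differ at positions 6 (C/G), 7 (G/A), 13 (U/C), 17 (A/U), 18 (U/G), 25 (A/U), 32 (G/U), 36 (G/A).
There are 8 differences over 43 sites, so p = 8/43 = 0.1860.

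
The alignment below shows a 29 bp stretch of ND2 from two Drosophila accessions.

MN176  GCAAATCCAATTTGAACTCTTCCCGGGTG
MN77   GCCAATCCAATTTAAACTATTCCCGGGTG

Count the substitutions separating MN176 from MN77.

3

Differing sites — 3:A/C; 14:G/A; 19:C/A.
That gives 3 mismatches out of 29 aligned sites, so the Hamming distance is 3.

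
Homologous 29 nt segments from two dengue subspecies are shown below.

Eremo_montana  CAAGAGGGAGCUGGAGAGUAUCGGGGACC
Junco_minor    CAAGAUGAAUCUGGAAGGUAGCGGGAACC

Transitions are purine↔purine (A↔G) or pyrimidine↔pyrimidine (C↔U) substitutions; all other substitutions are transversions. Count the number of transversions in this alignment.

The sequences differ at positions 6 (G/U, transversion), 8 (G/A, transition), 10 (G/U, transversion), 16 (G/A, transition), 17 (A/G, transition), 21 (U/G, transversion), 26 (G/A, transition).
Of the 7 differences, 4 transitions and 3 transversions, so the answer is 3.

3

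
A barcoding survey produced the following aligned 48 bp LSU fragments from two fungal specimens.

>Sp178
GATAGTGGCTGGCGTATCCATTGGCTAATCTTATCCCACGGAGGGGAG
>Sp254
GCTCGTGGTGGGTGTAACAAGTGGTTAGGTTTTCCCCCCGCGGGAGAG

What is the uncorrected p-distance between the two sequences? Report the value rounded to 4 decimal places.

0.3750

Mismatches occur at site 2 (A/C), site 4 (A/C), site 9 (C/T), site 10 (T/G), site 13 (C/T), site 17 (T/A), site 19 (C/A), site 21 (T/G), site 25 (C/T), site 28 (A/G), site 29 (T/G), site 30 (C/T), site 33 (A/T), site 34 (T/C), site 38 (A/C), site 41 (G/C), site 42 (A/G), site 45 (G/A).
There are 18 differences over 48 sites, so p = 18/48 = 0.3750.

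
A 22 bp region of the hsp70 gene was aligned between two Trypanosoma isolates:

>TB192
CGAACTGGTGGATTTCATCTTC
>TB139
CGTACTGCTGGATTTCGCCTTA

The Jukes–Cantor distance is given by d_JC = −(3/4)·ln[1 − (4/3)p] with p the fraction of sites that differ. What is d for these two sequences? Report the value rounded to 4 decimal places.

The sequences differ at positions 3 (A/T), 8 (G/C), 17 (A/G), 18 (T/C), 22 (C/A).
p = 5/22 = 0.227273.
d = −0.75 · ln(1 − (4/3)·0.227273) = −0.75 · ln(0.696969) = −0.75 · (-0.361014) = 0.2708.

0.2708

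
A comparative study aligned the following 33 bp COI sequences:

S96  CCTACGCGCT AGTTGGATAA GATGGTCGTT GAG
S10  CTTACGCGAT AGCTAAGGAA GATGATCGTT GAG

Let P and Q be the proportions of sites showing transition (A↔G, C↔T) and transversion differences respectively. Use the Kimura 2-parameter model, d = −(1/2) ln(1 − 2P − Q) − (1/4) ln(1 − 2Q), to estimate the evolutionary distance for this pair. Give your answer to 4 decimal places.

0.3083

Differing sites — 2:C/T (Ti); 9:C/A (Tv); 13:T/C (Ti); 15:G/A (Ti); 16:G/A (Ti); 17:A/G (Ti); 18:T/G (Tv); 25:G/A (Ti).
Of the 8 differences, 6 transitions and 2 transversions over 33 sites: P = 6/33 = 0.181818, Q = 2/33 = 0.060606.
d = −0.5·ln(0.575758) − 0.25·ln(0.878788) = −0.5·(-0.552068) − 0.25·(-0.129212) = 0.3083.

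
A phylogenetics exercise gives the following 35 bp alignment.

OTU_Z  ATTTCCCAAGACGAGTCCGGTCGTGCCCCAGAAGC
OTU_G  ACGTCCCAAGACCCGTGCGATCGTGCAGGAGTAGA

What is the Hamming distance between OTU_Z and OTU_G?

Differing sites — 2:T/C; 3:T/G; 13:G/C; 14:A/C; 17:C/G; 20:G/A; 27:C/A; 28:C/G; 29:C/G; 32:A/T; 35:C/A.
That gives 11 mismatches out of 35 aligned sites, so the Hamming distance is 11.

11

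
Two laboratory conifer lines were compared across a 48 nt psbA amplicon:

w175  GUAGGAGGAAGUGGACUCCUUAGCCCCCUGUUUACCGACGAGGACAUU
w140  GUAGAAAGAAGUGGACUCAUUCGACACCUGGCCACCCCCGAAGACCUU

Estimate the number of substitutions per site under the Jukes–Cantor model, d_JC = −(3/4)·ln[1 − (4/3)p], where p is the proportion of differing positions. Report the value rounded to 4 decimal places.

Mismatches occur at site 5 (G↔A), site 7 (G↔A), site 19 (C↔A), site 22 (A↔C), site 24 (C↔A), site 26 (C↔A), site 31 (U↔G), site 32 (U↔C), site 33 (U↔C), site 37 (G↔C), site 38 (A↔C), site 42 (G↔A), site 46 (A↔C).
p = 13/48 = 0.270833.
d = −0.75 · ln(1 − (4/3)·0.270833) = −0.75 · ln(0.638889) = −0.75 · (-0.448025) = 0.3360.

0.3360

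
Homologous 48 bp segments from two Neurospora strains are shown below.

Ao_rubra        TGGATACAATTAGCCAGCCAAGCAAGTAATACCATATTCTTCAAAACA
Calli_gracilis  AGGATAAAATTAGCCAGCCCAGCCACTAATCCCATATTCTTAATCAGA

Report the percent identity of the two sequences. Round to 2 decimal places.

79.17%

The sequences differ at positions 1 (T/A), 7 (C/A), 20 (A/C), 24 (A/C), 26 (G/C), 31 (A/C), 42 (C/A), 44 (A/T), 45 (A/C), 47 (C/G).
38 of the 48 sites match, so the percent identity is 38/48 × 100 = 79.17%.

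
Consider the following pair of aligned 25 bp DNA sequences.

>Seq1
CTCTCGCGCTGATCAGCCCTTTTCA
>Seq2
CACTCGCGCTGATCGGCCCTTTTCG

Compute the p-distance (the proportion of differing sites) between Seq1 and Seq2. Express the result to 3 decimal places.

Differing sites — 2:T/A; 15:A/G; 25:A/G.
There are 3 differences over 25 sites, so p = 3/25 = 0.120.

0.120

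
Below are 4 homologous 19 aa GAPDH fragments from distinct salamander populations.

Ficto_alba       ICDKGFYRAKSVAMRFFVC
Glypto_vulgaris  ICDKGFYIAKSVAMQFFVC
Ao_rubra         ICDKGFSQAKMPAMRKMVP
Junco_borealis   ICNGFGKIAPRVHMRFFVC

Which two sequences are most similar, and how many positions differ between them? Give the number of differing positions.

2

Pairwise Hamming distances:
  Ficto_alba vs Glypto_vulgaris: 2
  Ficto_alba vs Ao_rubra: 7
  Ficto_alba vs Junco_borealis: 9
  Glypto_vulgaris vs Ao_rubra: 8
  Glypto_vulgaris vs Junco_borealis: 9
  Ao_rubra vs Junco_borealis: 13
The smallest is 2, between Ficto_alba and Glypto_vulgaris.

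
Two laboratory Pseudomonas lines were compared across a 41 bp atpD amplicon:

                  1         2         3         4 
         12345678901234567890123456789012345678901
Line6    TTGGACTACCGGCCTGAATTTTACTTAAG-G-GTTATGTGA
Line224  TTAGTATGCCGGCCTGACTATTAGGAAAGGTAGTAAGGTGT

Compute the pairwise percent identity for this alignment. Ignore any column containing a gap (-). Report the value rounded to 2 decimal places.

66.67%

Excluding the 2 gap columns leaves 39 comparable sites.
Mismatches occur at site 3 (G↔A), site 5 (A↔T), site 6 (C↔A), site 8 (A↔G), site 18 (A↔C), site 20 (T↔A), site 24 (C↔G), site 25 (T↔G), site 26 (T↔A), site 31 (G↔T), site 35 (T↔A), site 37 (T↔G), site 41 (A↔T).
26 of the 39 comparable sites match, so the percent identity is 26/39 × 100 = 66.67%.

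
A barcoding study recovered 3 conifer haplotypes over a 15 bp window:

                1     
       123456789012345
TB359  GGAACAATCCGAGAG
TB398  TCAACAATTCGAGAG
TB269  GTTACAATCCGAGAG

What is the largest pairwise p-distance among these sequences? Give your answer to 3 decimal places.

0.267

Pairwise Hamming distances:
  TB359 vs TB398: 3
  TB359 vs TB269: 2
  TB398 vs TB269: 4
The largest is 4 mismatches, between TB398 and TB269; p = 4/15 = 0.267.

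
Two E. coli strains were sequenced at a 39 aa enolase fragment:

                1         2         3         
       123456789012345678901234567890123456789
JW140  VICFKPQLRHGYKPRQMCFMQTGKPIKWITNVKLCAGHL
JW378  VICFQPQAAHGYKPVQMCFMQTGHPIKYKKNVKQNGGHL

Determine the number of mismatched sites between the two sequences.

Mismatches occur at site 5 (K↔Q), site 8 (L↔A), site 9 (R↔A), site 15 (R↔V), site 24 (K↔H), site 28 (W↔Y), site 29 (I↔K), site 30 (T↔K), site 34 (L↔Q), site 35 (C↔N), site 36 (A↔G).
That gives 11 mismatches out of 39 aligned sites, so the Hamming distance is 11.

11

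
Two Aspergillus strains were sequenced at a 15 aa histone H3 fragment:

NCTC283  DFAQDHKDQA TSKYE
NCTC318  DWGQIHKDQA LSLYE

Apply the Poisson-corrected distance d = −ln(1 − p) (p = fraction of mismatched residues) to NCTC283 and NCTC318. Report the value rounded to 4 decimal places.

Mismatches occur at site 2 (F↔W), site 3 (A↔G), site 5 (D↔I), site 11 (T↔L), site 13 (K↔L).
p = 5/15 = 0.333333.
d = −ln(1 − 0.333333) = −ln(0.666667) = 0.4055.

0.4055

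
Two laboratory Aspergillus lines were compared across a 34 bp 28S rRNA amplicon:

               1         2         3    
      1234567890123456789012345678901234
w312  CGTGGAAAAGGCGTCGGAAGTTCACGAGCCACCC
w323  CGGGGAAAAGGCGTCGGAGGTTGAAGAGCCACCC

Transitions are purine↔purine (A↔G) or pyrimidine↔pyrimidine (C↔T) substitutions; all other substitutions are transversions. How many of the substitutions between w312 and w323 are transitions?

Mismatches occur at site 3 (T→G, transversion), site 19 (A→G, transition), site 23 (C→G, transversion), site 25 (C→A, transversion).
Of the 4 differences, 1 transition and 3 transversions, so the answer is 1.

1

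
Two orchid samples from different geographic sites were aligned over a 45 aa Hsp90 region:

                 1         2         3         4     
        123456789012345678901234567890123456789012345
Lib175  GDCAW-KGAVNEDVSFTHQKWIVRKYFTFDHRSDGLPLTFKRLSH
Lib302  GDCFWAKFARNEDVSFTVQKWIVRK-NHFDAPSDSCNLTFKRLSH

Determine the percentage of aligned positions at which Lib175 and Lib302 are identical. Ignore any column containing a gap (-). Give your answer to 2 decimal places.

Excluding the 2 gap columns leaves 43 comparable sites.
Mismatches occur at site 4 (A↔F), site 8 (G↔F), site 10 (V↔R), site 18 (H↔V), site 27 (F↔N), site 28 (T↔H), site 31 (H↔A), site 32 (R↔P), site 35 (G↔S), site 36 (L↔C), site 37 (P↔N).
32 of the 43 comparable sites match, so the percent identity is 32/43 × 100 = 74.42%.

74.42%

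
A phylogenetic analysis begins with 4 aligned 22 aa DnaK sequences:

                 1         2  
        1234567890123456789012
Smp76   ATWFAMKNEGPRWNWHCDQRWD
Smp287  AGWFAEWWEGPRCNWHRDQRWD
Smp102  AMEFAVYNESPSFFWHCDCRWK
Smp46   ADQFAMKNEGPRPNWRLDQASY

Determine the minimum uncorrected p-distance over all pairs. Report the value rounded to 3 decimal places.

Pairwise Hamming distances:
  Smp76 vs Smp287: 6
  Smp76 vs Smp102: 10
  Smp76 vs Smp46: 8
  Smp287 vs Smp102: 12
  Smp287 vs Smp46: 11
  Smp102 vs Smp46: 14
The smallest is 6 mismatches, between Smp76 and Smp287; p = 6/22 = 0.273.

0.273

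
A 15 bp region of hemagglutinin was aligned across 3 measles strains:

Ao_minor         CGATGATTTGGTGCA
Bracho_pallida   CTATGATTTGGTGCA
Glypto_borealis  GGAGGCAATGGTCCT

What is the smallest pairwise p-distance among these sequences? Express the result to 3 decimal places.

Pairwise Hamming distances:
  Ao_minor vs Bracho_pallida: 1
  Ao_minor vs Glypto_borealis: 7
  Bracho_pallida vs Glypto_borealis: 8
The smallest is 1 mismatch, between Ao_minor and Bracho_pallida; p = 1/15 = 0.067.

0.067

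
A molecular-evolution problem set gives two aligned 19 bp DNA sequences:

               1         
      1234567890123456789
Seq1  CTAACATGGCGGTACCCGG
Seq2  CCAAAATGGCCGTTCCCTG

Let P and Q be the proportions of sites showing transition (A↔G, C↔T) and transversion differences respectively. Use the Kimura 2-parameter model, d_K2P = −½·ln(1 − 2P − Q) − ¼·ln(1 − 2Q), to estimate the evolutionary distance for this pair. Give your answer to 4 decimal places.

0.3264

The sequences differ at positions 2 (T/C, transition), 5 (C/A, transversion), 11 (G/C, transversion), 14 (A/T, transversion), 18 (G/T, transversion).
Of the 5 differences, 1 transition and 4 transversions over 19 sites: P = 1/19 = 0.052632, Q = 4/19 = 0.210526.
d = −0.5·ln(0.684210) − 0.25·ln(0.578948) = −0.5·(-0.379490) − 0.25·(-0.546543) = 0.3264.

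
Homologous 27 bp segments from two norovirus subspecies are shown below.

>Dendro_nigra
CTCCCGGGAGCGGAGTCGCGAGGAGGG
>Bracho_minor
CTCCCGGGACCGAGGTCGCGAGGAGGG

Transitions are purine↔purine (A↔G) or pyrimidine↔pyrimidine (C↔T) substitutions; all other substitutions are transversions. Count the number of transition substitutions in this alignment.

2

The sequences differ at positions 10 (G/C, transversion), 13 (G/A, transition), 14 (A/G, transition).
Of the 3 differences, 2 transitions and 1 transversion, so the answer is 2.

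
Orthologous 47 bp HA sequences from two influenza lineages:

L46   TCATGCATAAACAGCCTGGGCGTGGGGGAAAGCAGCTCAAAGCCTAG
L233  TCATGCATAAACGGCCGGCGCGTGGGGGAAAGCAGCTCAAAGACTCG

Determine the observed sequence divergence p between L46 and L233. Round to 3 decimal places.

0.106

Mismatches occur at site 13 (A→G), site 17 (T→G), site 19 (G→C), site 43 (C→A), site 46 (A→C).
There are 5 differences over 47 sites, so p = 5/47 = 0.106.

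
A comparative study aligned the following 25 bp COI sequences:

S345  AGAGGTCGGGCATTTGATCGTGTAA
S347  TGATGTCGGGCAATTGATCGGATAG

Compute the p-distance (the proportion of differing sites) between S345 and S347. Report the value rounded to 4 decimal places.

Mismatches occur at site 1 (A/T), site 4 (G/T), site 13 (T/A), site 21 (T/G), site 22 (G/A), site 25 (A/G).
There are 6 differences over 25 sites, so p = 6/25 = 0.2400.

0.2400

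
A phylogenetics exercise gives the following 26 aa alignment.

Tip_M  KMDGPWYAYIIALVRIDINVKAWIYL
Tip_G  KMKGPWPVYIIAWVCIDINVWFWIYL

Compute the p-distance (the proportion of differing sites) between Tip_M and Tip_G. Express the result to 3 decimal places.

Mismatches occur at site 3 (D↔K), site 7 (Y↔P), site 8 (A↔V), site 13 (L↔W), site 15 (R↔C), site 21 (K↔W), site 22 (A↔F).
There are 7 differences over 26 sites, so p = 7/26 = 0.269.

0.269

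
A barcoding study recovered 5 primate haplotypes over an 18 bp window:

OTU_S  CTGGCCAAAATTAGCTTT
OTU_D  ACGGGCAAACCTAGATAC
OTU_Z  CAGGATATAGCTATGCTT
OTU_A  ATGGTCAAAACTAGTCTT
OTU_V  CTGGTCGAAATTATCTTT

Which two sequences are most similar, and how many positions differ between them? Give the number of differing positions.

3

Pairwise Hamming distances:
  OTU_S vs OTU_D: 8
  OTU_S vs OTU_Z: 9
  OTU_S vs OTU_A: 5
  OTU_S vs OTU_V: 3
  OTU_D vs OTU_Z: 11
  OTU_D vs OTU_A: 7
  OTU_D vs OTU_V: 10
  OTU_Z vs OTU_A: 8
  OTU_Z vs OTU_V: 9
  OTU_A vs OTU_V: 6
The smallest is 3, between OTU_S and OTU_V.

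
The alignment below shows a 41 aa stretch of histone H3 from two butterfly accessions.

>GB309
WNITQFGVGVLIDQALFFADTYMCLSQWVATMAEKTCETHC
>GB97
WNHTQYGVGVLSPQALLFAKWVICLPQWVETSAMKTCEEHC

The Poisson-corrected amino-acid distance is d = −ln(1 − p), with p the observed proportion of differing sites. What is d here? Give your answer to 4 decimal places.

Differing sites — 3:I/H; 6:F/Y; 12:I/S; 13:D/P; 17:F/L; 20:D/K; 21:T/W; 22:Y/V; 23:M/I; 26:S/P; 30:A/E; 32:M/S; 34:E/M; 39:T/E.
p = 14/41 = 0.341463.
d = −ln(1 − 0.341463) = −ln(0.658537) = 0.4177.

0.4177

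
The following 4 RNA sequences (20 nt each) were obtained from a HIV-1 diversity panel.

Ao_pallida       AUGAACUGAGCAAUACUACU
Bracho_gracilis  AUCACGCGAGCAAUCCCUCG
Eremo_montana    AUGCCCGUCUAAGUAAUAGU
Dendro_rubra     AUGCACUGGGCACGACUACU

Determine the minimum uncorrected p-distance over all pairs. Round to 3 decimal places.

0.200

Pairwise Hamming distances:
  Ao_pallida vs Bracho_gracilis: 8
  Ao_pallida vs Eremo_montana: 10
  Ao_pallida vs Dendro_rubra: 4
  Bracho_gracilis vs Eremo_montana: 15
  Bracho_gracilis vs Dendro_rubra: 12
  Eremo_montana vs Dendro_rubra: 10
The smallest is 4 mismatches, between Ao_pallida and Dendro_rubra; p = 4/20 = 0.200.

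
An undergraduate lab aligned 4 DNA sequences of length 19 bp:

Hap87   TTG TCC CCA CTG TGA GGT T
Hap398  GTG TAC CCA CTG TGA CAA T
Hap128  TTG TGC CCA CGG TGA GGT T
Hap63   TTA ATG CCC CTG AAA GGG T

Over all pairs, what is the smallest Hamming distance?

Pairwise Hamming distances:
  Hap87 vs Hap398: 5
  Hap87 vs Hap128: 2
  Hap87 vs Hap63: 8
  Hap398 vs Hap128: 6
  Hap398 vs Hap63: 11
  Hap128 vs Hap63: 9
The smallest is 2, between Hap87 and Hap128.

2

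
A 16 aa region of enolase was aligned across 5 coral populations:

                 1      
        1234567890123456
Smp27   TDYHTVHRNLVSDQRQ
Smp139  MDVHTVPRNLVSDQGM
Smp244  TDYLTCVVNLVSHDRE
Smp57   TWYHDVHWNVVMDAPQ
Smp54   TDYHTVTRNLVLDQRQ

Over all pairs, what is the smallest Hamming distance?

2

Pairwise Hamming distances:
  Smp27 vs Smp139: 5
  Smp27 vs Smp244: 7
  Smp27 vs Smp57: 7
  Smp27 vs Smp54: 2
  Smp139 vs Smp244: 10
  Smp139 vs Smp57: 11
  Smp139 vs Smp54: 6
  Smp244 vs Smp57: 12
  Smp244 vs Smp54: 8
  Smp57 vs Smp54: 8
The smallest is 2, between Smp27 and Smp54.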